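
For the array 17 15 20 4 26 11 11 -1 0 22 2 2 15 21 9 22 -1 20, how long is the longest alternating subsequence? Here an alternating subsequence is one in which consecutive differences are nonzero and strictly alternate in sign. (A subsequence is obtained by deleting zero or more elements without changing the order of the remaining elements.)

A longest alternating subsequence is 17, 15, 20, 4, 26, 11, 22, 2, 15, 9, 22, -1, 20 (positions 1,2,3,4,5,6,10,11,13,15,16,17,18); its 12 consecutive differences strictly alternate in sign, and length 13 is optimal.

13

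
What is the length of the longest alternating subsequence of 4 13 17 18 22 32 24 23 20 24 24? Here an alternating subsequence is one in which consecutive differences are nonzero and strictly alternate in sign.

A longest alternating subsequence is 4, 32, 23, 24 (positions 1,6,8,10); its 3 consecutive differences strictly alternate in sign, and length 4 is optimal.

4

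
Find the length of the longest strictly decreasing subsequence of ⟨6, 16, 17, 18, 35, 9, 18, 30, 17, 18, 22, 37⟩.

One longest decreasing subsequence is 35, 18, 17 (positions 5,7,9), of length 3; no longer one exists.

3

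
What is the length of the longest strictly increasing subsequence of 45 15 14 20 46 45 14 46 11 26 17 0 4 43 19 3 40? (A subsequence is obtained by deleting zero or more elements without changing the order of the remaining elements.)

4

Let dp[i] be the longest increasing subsequence ending at position i. Then dp = [1, 1, 1, 2, 3, 3, 1, 4, 1, 3, 2, 1, 2, 4, 3, 2, 4].
The maximum is 4; one witness is 15, 20, 45, 46 at positions 2,4,6,8.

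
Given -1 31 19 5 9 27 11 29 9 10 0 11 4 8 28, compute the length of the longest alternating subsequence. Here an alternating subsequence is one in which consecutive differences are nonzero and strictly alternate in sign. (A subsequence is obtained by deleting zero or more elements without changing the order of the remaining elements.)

Track the best alternating length ending on an up-step vs a down-step at each position: up/down = 1/1, 2/1, 2/3, 2/3, 4/3, 4/3, 4/5, 6/3, 4/7, 8/7, 2/9, 10/7, 10/11, 12/11, 12/7.
The maximum over both is 12; one such subsequence is -1, 31, 19, 27, 11, 29, 9, 10, 0, 11, 4, 8.

12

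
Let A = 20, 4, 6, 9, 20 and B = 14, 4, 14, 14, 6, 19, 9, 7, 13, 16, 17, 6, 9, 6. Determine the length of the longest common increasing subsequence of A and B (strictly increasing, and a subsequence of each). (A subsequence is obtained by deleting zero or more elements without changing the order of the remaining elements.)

3

For each value that appears in both, track the longest common increasing run ending there.
The best achievable length is 3; one witness is 4, 6, 9 (A-positions 2,3,4, B-positions 2,5,7).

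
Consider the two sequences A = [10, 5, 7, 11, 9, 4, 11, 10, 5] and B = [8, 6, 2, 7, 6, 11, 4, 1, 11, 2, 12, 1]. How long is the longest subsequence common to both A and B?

4

Backtracking the LCS table gives one alignment: 7 (A3,B4) → 11 (A4,B6) → 4 (A6,B7) → 11 (A7,B9).
So the longest common subsequence has length 4.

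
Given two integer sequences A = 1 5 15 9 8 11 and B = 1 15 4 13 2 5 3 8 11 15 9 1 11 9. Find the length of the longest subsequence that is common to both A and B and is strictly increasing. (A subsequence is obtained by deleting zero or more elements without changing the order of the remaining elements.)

4

A longest common strictly increasing subsequence is 1, 5, 8, 11 (length 4); it appears in order in both A and B, and no longer such subsequence exists.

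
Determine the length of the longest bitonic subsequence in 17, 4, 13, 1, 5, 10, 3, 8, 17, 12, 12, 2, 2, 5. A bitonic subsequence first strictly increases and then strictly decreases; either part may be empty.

6

One longest bitonic subsequence is 4, 5, 10, 17, 12, 5 (positions 2,5,6,9,11,14): it rises to 17 then falls. Length 6 is optimal.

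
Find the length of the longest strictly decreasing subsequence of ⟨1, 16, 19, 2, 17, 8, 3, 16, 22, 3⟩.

4

Scanning left to right, the best length ending at each element is: 1→1, 16→1, 19→1, 2→2, 17→2, 8→3, 3→4, 16→3, 22→1, 3→4.
So the longest decreasing subsequence has length 4, e.g. 19, 17, 8, 3.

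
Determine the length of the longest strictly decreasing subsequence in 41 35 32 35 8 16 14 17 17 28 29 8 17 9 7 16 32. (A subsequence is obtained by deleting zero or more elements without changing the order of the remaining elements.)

Scanning left to right, the best length ending at each element is: 41→1, 35→2, 32→3, 35→2, 8→4, 16→4, 14→5, 17→4, 17→4, 28→4, 29→4, 8→6, 17→5, 9→6, 7→7, 16→6, 32→3.
So the longest decreasing subsequence has length 7, e.g. 41, 35, 32, 16, 14, 8, 7.

7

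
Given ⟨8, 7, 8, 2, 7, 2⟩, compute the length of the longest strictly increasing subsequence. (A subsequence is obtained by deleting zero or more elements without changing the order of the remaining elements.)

Let dp[i] be the longest increasing subsequence ending at position i. Then dp = [1, 1, 2, 1, 2, 1].
The maximum is 2; one witness is 7, 8 at positions 2,3.

2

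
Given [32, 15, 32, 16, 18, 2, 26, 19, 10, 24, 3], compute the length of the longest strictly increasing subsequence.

Let dp[i] be the longest increasing subsequence ending at position i. Then dp = [1, 1, 2, 2, 3, 1, 4, 4, 2, 5, 2].
The maximum is 5; one witness is 15, 16, 18, 19, 24 at positions 2,4,5,8,10.

5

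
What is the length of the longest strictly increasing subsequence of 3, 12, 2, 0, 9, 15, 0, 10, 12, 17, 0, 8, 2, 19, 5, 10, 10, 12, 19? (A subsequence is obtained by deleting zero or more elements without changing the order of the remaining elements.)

One longest increasing subsequence is 3, 9, 10, 12, 17, 19 (positions 1,5,8,9,10,14), of length 6; no longer one exists.

6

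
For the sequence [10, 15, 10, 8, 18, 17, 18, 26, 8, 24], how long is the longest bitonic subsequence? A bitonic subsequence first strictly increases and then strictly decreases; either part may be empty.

Let inc[i] be the LIS ending at i and dec[i] the longest strictly decreasing subsequence starting at i. inc = [1, 2, 1, 1, 3, 3, 4, 5, 1, 5], dec = [2, 3, 2, 1, 3, 2, 2, 2, 1, 1].
max_i inc[i]+dec[i]−1 = 6, with one witness 10, 15, 17, 18, 26, 24.

6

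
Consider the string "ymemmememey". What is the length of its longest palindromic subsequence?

One longest palindromic subsequence is yemememey (positions 1,3,4,6,7,8,9,10,11); it reads the same forward and backward, and the interval DP gives dp[1][11] = 9.

9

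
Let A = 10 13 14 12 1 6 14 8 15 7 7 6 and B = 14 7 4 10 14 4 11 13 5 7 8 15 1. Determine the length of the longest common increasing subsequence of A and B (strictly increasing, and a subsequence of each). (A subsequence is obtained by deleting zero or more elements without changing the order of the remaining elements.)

For each value that appears in both, track the longest common increasing run ending there.
The best achievable length is 3; one witness is 10, 14, 15 (A-positions 1,3,9, B-positions 4,5,12).

3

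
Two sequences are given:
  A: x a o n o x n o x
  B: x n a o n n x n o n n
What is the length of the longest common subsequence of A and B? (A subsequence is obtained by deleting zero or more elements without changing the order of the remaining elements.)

7

A longest common subsequence is xaonxno (length 7); the LCS DP confirms no longer common subsequence exists.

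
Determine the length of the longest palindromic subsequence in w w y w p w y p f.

5

Using dp[i][j] = 2 + dp[i+1][j−1] if the ends match, else max(dp[i+1][j], dp[i][j−1]):
dp[1][9] = 5. A witness is ywpwy at positions 3,4,5,6,7.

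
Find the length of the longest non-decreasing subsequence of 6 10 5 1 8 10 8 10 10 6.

Let dp[i] be the longest non-decreasing subsequence ending at position i. Then dp = [1, 2, 1, 1, 2, 3, 3, 4, 5, 2].
The maximum is 5; one witness is 6, 10, 10, 10, 10 at positions 1,2,6,8,9.

5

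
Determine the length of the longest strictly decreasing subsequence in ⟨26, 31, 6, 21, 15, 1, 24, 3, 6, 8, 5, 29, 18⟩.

Scanning left to right, the best length ending at each element is: 26→1, 31→1, 6→2, 21→2, 15→3, 1→4, 24→2, 3→4, 6→4, 8→4, 5→5, 29→2, 18→3.
So the longest decreasing subsequence has length 5, e.g. 26, 21, 15, 6, 5.

5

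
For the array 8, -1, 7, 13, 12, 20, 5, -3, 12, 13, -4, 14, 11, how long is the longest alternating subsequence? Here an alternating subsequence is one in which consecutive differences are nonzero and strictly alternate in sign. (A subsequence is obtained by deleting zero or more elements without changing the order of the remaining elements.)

10

A longest alternating subsequence is 8, -1, 13, 12, 20, 5, 12, -4, 14, 11 (positions 1,2,4,5,6,7,9,11,12,13); its 9 consecutive differences strictly alternate in sign, and length 10 is optimal.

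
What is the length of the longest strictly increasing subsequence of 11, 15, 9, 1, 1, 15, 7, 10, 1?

3

Let dp[i] be the longest increasing subsequence ending at position i. Then dp = [1, 2, 1, 1, 1, 2, 2, 3, 1].
The maximum is 3; one witness is 1, 7, 10 at positions 4,7,8.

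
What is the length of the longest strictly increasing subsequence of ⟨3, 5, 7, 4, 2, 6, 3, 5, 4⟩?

Let dp[i] be the longest increasing subsequence ending at position i. Then dp = [1, 2, 3, 2, 1, 3, 2, 3, 3].
The maximum is 3; one witness is 3, 5, 7 at positions 1,2,3.

3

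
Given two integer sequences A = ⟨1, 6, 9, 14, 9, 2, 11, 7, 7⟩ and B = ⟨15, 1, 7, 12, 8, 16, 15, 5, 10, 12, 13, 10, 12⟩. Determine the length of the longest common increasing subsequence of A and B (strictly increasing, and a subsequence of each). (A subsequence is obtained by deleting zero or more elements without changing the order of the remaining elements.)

For each value that appears in both, track the longest common increasing run ending there.
The best achievable length is 2; one witness is 1, 7 (A-positions 1,8, B-positions 2,3).

2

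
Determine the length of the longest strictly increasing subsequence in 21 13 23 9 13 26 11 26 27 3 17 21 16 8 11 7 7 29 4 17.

5

Scanning left to right, the best length ending at each element is: 21→1, 13→1, 23→2, 9→1, 13→2, 26→3, 11→2, 26→3, 27→4, 3→1, 17→3, 21→4, 16→3, 8→2, 11→3, 7→2, 7→2, 29→5, 4→2, 17→4.
So the longest increasing subsequence has length 5, e.g. 21, 23, 26, 27, 29.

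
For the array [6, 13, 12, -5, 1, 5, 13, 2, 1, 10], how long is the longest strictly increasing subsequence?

4

Scanning left to right, the best length ending at each element is: 6→1, 13→2, 12→2, -5→1, 1→2, 5→3, 13→4, 2→3, 1→2, 10→4.
So the longest increasing subsequence has length 4, e.g. -5, 1, 5, 13.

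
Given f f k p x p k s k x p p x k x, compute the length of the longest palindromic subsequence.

Using dp[i][j] = 2 + dp[i+1][j−1] if the ends match, else max(dp[i+1][j], dp[i][j−1]):
dp[1][15] = 9. A witness is kxpkskpxk at positions 3,5,6,7,8,9,12,13,14.

9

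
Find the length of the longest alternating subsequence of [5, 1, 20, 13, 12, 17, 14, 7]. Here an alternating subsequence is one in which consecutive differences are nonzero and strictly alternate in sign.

Track the best alternating length ending on an up-step vs a down-step at each position: up/down = 1/1, 1/2, 3/1, 3/4, 3/4, 5/4, 5/6, 3/6.
The maximum over both is 6; one such subsequence is 5, 1, 20, 13, 17, 14.

6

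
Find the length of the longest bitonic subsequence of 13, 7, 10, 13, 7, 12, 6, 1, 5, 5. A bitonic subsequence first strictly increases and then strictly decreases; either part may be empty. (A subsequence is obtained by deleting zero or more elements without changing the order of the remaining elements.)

One longest bitonic subsequence is 7, 10, 13, 12, 6, 5 (positions 2,3,4,6,7,10): it rises to 13 then falls. Length 6 is optimal.

6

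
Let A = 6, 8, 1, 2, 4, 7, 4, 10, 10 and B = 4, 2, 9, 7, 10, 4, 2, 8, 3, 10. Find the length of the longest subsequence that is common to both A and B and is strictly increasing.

3

For each value that appears in both, track the longest common increasing run ending there.
The best achievable length is 3; one witness is 4, 7, 10 (A-positions 5,6,8, B-positions 1,4,5).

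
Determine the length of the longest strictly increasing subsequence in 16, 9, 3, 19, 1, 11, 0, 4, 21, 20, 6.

3

Scanning left to right, the best length ending at each element is: 16→1, 9→1, 3→1, 19→2, 1→1, 11→2, 0→1, 4→2, 21→3, 20→3, 6→3.
So the longest increasing subsequence has length 3, e.g. 16, 19, 21.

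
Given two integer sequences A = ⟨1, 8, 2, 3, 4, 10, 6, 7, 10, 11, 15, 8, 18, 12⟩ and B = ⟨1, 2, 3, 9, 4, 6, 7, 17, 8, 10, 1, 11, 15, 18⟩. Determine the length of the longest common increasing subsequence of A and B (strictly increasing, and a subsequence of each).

For each value that appears in both, track the longest common increasing run ending there.
The best achievable length is 10; one witness is 1, 2, 3, 4, 6, 7, 10, 11, 15, 18 (A-positions 1,3,4,5,7,8,9,10,11,13, B-positions 1,2,3,5,6,7,10,12,13,14).

10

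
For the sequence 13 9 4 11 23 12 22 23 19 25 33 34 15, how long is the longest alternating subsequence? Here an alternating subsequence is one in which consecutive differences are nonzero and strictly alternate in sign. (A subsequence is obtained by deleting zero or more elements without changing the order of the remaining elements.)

8

A longest alternating subsequence is 13, 9, 23, 12, 22, 19, 25, 15 (positions 1,2,5,6,7,9,10,13); its 7 consecutive differences strictly alternate in sign, and length 8 is optimal.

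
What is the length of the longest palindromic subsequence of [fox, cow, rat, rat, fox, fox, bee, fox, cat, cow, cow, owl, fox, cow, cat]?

One longest palindromic subsequence is cow fox fox bee fox fox cow (positions 2,5,6,7,8,13,14); it reads the same forward and backward, and the interval DP gives dp[1][15] = 7.

7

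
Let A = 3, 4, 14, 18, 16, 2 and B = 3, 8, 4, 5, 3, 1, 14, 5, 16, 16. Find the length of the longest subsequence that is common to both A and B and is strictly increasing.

A longest common strictly increasing subsequence is 3, 4, 14, 16 (length 4); it appears in order in both A and B, and no longer such subsequence exists.

4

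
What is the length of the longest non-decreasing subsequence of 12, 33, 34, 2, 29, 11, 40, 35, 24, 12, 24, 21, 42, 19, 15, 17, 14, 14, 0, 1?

One longest non-decreasing subsequence is 12, 33, 34, 40, 42 (positions 1,2,3,7,13), of length 5; no longer one exists.

5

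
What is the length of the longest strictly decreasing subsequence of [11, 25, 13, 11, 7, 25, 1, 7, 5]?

Let dp[i] be the longest decreasing subsequence ending at position i. Then dp = [1, 1, 2, 3, 4, 1, 5, 4, 5].
The maximum is 5; one witness is 25, 13, 11, 7, 1 at positions 2,3,4,5,7.

5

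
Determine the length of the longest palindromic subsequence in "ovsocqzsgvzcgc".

Using dp[i][j] = 2 + dp[i+1][j−1] if the ends match, else max(dp[i+1][j], dp[i][j−1]):
dp[1][14] = 5. A witness is cgcgc at positions 5,9,12,13,14.

5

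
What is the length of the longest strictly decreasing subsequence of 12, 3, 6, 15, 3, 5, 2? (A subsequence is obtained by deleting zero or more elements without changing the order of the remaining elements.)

4

Let dp[i] be the longest decreasing subsequence ending at position i. Then dp = [1, 2, 2, 1, 3, 3, 4].
The maximum is 4; one witness is 12, 6, 3, 2 at positions 1,3,5,7.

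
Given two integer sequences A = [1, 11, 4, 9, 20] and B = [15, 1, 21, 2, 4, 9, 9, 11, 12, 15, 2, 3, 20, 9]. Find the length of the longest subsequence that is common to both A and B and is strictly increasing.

A longest common strictly increasing subsequence is 1, 4, 9, 20 (length 4); it appears in order in both A and B, and no longer such subsequence exists.

4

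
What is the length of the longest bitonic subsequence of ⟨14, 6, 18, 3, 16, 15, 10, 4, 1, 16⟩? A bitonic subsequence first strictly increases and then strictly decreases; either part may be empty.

7

Let inc[i] be the LIS ending at i and dec[i] the longest strictly decreasing subsequence starting at i. inc = [1, 1, 2, 1, 2, 2, 2, 2, 1, 3], dec = [4, 3, 6, 2, 5, 4, 3, 2, 1, 1].
max_i inc[i]+dec[i]−1 = 7, with one witness 14, 18, 16, 15, 10, 4, 1.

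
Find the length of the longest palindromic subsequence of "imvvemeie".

6

One longest palindromic subsequence is imvvmi (positions 1,2,3,4,6,8); it reads the same forward and backward, and the interval DP gives dp[1][9] = 6.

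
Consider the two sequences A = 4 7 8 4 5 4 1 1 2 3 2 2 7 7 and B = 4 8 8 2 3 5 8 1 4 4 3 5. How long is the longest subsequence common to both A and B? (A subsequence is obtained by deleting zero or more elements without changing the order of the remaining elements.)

5

Backtracking the LCS table gives one alignment: 4 (A1,B1) → 8 (A3,B7) → 4 (A4,B9) → 4 (A6,B10) → 3 (A10,B11).
So the longest common subsequence has length 5.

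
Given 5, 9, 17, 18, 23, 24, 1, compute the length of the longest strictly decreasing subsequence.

One longest decreasing subsequence is 5, 1 (positions 1,7), of length 2; no longer one exists.

2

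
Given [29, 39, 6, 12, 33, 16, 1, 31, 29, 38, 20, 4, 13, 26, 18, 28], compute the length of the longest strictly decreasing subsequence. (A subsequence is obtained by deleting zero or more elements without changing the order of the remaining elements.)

Let dp[i] be the longest decreasing subsequence ending at position i. Then dp = [1, 1, 2, 2, 2, 3, 4, 3, 4, 2, 5, 6, 6, 5, 6, 5].
The maximum is 6; one witness is 39, 33, 31, 29, 20, 4 at positions 2,5,8,9,11,12.

6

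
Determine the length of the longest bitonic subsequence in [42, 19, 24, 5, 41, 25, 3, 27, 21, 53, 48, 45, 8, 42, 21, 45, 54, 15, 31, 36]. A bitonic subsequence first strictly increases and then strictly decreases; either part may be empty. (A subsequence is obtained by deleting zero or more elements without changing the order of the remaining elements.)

One longest bitonic subsequence is 19, 24, 25, 27, 53, 48, 45, 42, 21, 15 (positions 2,3,6,8,10,11,12,14,15,18): it rises to 53 then falls. Length 10 is optimal.

10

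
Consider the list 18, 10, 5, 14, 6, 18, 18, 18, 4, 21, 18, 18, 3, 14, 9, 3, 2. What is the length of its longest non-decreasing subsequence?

7

Scanning left to right, the best length ending at each element is: 18→1, 10→1, 5→1, 14→2, 6→2, 18→3, 18→4, 18→5, 4→1, 21→6, 18→6, 18→7, 3→1, 14→3, 9→3, 3→2, 2→1.
So the longest non-decreasing subsequence has length 7, e.g. 10, 14, 18, 18, 18, 18, 18.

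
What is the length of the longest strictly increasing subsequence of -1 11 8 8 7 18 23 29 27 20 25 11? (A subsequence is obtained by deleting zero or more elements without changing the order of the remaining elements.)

Scanning left to right, the best length ending at each element is: -1→1, 11→2, 8→2, 8→2, 7→2, 18→3, 23→4, 29→5, 27→5, 20→4, 25→5, 11→3.
So the longest increasing subsequence has length 5, e.g. -1, 11, 18, 23, 29.

5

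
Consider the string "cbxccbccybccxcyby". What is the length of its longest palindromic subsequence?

Using dp[i][j] = 2 + dp[i+1][j−1] if the ends match, else max(dp[i+1][j], dp[i][j−1]):
dp[1][17] = 12. A witness is bxccbccbccxb at positions 2,3,4,5,6,7,8,10,11,12,13,16.

12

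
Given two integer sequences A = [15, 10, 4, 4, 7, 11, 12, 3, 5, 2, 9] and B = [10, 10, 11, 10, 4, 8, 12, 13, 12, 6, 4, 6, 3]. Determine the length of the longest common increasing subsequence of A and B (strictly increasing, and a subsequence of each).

A longest common strictly increasing subsequence is 10, 11, 12 (length 3); it appears in order in both A and B, and no longer such subsequence exists.

3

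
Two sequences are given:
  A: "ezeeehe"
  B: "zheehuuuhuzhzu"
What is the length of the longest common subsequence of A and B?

A longest common subsequence is zeeh (length 4); the LCS DP confirms no longer common subsequence exists.

4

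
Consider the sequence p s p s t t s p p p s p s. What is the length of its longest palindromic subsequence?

10

One longest palindromic subsequence is pspsttspsp (positions 1,2,3,4,5,6,7,10,11,12); it reads the same forward and backward, and the interval DP gives dp[1][13] = 10.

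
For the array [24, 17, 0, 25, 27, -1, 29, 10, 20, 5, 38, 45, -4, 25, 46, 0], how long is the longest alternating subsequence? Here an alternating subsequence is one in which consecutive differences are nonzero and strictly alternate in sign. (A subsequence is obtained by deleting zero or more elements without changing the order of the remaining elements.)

A longest alternating subsequence is 24, 17, 25, -1, 29, 10, 20, 5, 38, -4, 25, 0 (positions 1,2,4,6,7,8,9,10,11,13,14,16); its 11 consecutive differences strictly alternate in sign, and length 12 is optimal.

12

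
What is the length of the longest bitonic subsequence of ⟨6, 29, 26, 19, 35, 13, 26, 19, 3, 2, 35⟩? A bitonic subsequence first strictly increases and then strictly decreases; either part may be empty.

One longest bitonic subsequence is 6, 29, 26, 19, 13, 3, 2 (positions 1,2,3,4,6,9,10): it rises to 29 then falls. Length 7 is optimal.

7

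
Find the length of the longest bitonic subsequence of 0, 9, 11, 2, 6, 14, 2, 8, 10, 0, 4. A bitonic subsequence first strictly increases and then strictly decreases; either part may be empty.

6

One longest bitonic subsequence is 0, 9, 11, 6, 2, 0 (positions 1,2,3,5,7,10): it rises to 11 then falls. Length 6 is optimal.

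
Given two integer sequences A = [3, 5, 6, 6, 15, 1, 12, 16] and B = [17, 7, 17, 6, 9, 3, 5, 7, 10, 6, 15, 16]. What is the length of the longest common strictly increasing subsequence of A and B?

5

A longest common strictly increasing subsequence is 3, 5, 6, 15, 16 (length 5); it appears in order in both A and B, and no longer such subsequence exists.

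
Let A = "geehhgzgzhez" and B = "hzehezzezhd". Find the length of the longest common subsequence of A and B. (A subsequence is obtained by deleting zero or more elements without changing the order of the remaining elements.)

A longest common subsequence is eezzez (length 6); the LCS DP confirms no longer common subsequence exists.

6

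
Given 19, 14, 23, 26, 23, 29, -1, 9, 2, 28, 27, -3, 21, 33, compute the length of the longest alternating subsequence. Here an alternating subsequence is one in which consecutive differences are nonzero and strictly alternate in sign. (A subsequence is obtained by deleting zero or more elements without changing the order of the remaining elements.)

A longest alternating subsequence is 19, 14, 26, 23, 29, -1, 9, 2, 28, -3, 21 (positions 1,2,4,5,6,7,8,9,10,12,13); its 10 consecutive differences strictly alternate in sign, and length 11 is optimal.

11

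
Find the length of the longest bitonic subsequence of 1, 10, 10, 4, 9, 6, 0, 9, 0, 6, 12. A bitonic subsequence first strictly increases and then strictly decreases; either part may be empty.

One longest bitonic subsequence is 1, 10, 9, 6, 0 (positions 1,2,5,6,9): it rises to 10 then falls. Length 5 is optimal.

5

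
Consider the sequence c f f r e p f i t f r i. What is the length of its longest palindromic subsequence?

One longest palindromic subsequence is rftfr (positions 4,7,9,10,11); it reads the same forward and backward, and the interval DP gives dp[1][12] = 5.

5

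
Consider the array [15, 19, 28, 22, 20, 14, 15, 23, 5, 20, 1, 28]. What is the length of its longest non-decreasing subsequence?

One longest non-decreasing subsequence is 15, 19, 22, 23, 28 (positions 1,2,4,8,12), of length 5; no longer one exists.

5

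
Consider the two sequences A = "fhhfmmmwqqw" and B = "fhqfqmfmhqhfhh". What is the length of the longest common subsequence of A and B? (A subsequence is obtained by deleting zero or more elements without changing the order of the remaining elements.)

Backtracking the LCS table gives one alignment: f (A1,B1) → h (A2,B2) → f (A4,B4) → m (A5,B6) → m (A6,B8) → q (A9,B10).
So the longest common subsequence has length 6.

6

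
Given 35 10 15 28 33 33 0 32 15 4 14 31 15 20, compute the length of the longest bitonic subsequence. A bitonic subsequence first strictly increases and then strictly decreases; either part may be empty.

7

Let inc[i] be the LIS ending at i and dec[i] the longest strictly decreasing subsequence starting at i. inc = [1, 1, 2, 3, 4, 4, 1, 4, 2, 2, 3, 4, 4, 5], dec = [5, 2, 2, 3, 4, 4, 1, 3, 2, 1, 1, 2, 1, 1].
max_i inc[i]+dec[i]−1 = 7, with one witness 10, 15, 28, 33, 32, 31, 20.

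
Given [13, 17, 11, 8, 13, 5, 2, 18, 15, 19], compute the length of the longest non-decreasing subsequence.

Let dp[i] be the longest non-decreasing subsequence ending at position i. Then dp = [1, 2, 1, 1, 2, 1, 1, 3, 3, 4].
The maximum is 4; one witness is 13, 17, 18, 19 at positions 1,2,8,10.

4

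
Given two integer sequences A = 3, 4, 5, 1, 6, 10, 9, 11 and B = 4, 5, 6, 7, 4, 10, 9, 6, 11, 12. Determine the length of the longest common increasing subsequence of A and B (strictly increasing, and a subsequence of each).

5

A longest common strictly increasing subsequence is 4, 5, 6, 10, 11 (length 5); it appears in order in both A and B, and no longer such subsequence exists.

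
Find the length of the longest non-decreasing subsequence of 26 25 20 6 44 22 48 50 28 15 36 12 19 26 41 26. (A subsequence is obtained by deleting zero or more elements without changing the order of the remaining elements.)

5

Let dp[i] be the longest non-decreasing subsequence ending at position i. Then dp = [1, 1, 1, 1, 2, 2, 3, 4, 3, 2, 4, 2, 3, 4, 5, 5].
The maximum is 5; one witness is 20, 22, 28, 36, 41 at positions 3,6,9,11,15.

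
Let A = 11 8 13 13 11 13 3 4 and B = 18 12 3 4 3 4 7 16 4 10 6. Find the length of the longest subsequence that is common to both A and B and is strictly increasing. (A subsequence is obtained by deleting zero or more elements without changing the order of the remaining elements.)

For each value that appears in both, track the longest common increasing run ending there.
The best achievable length is 2; one witness is 3, 4 (A-positions 7,8, B-positions 3,4).

2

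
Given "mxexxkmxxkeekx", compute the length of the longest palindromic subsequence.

One longest palindromic subsequence is xexxmxxex (positions 2,3,4,5,7,8,9,12,14); it reads the same forward and backward, and the interval DP gives dp[1][14] = 9.

9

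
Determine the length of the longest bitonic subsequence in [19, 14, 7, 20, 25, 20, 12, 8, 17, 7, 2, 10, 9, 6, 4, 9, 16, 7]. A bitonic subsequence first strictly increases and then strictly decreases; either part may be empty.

One longest bitonic subsequence is 19, 20, 25, 20, 17, 10, 9, 6, 4 (positions 1,4,5,6,9,12,13,14,15): it rises to 25 then falls. Length 9 is optimal.

9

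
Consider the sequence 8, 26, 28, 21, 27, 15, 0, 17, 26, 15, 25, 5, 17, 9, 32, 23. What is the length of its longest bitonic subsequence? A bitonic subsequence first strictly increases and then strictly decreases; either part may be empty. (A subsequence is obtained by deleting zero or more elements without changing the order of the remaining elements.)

8

One longest bitonic subsequence is 8, 26, 28, 27, 26, 25, 17, 9 (positions 1,2,3,5,9,11,13,14): it rises to 28 then falls. Length 8 is optimal.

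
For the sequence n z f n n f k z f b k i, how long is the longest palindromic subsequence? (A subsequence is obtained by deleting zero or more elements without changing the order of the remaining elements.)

Using dp[i][j] = 2 + dp[i+1][j−1] if the ends match, else max(dp[i+1][j], dp[i][j−1]):
dp[1][12] = 6. A witness is zfnnfz at positions 2,3,4,5,6,8.

6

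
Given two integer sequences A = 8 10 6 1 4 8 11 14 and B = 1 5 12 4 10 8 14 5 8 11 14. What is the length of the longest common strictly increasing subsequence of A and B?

5

For each value that appears in both, track the longest common increasing run ending there.
The best achievable length is 5; one witness is 1, 4, 8, 11, 14 (A-positions 4,5,6,7,8, B-positions 1,4,6,10,11).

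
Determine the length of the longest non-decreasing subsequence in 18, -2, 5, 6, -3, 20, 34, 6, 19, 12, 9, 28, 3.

6

Let dp[i] be the longest non-decreasing subsequence ending at position i. Then dp = [1, 1, 2, 3, 1, 4, 5, 4, 5, 5, 5, 6, 2].
The maximum is 6; one witness is -2, 5, 6, 6, 19, 28 at positions 2,3,4,8,9,12.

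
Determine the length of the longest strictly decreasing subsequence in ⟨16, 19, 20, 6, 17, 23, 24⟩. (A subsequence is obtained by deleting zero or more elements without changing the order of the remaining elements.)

One longest decreasing subsequence is 16, 6 (positions 1,4), of length 2; no longer one exists.

2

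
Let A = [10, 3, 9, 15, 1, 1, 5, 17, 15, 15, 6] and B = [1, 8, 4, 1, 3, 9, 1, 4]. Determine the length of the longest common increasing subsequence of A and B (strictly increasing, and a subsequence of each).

2

A longest common strictly increasing subsequence is 3, 9 (length 2); it appears in order in both A and B, and no longer such subsequence exists.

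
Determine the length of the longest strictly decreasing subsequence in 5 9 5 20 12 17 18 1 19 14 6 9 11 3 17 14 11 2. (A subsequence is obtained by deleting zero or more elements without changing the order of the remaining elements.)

6

Let dp[i] be the longest decreasing subsequence ending at position i. Then dp = [1, 1, 2, 1, 2, 2, 2, 3, 2, 3, 4, 4, 4, 5, 3, 4, 5, 6].
The maximum is 6; one witness is 20, 17, 14, 6, 3, 2 at positions 4,6,10,11,14,18.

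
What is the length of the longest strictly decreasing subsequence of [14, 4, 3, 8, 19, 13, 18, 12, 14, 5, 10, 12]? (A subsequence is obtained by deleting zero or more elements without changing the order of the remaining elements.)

Let dp[i] be the longest decreasing subsequence ending at position i. Then dp = [1, 2, 3, 2, 1, 2, 2, 3, 3, 4, 4, 4].
The maximum is 4; one witness is 14, 13, 12, 5 at positions 1,6,8,10.

4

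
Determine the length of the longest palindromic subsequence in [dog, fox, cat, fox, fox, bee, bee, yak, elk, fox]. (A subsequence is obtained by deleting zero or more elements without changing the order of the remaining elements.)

Using dp[i][j] = 2 + dp[i+1][j−1] if the ends match, else max(dp[i+1][j], dp[i][j−1]):
dp[1][10] = 4. A witness is fox bee bee fox at positions 2,6,7,10.

4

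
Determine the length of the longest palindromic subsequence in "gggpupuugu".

5

Using dp[i][j] = 2 + dp[i+1][j−1] if the ends match, else max(dp[i+1][j], dp[i][j−1]):
dp[1][10] = 5. A witness is guuug at positions 3,5,7,8,9.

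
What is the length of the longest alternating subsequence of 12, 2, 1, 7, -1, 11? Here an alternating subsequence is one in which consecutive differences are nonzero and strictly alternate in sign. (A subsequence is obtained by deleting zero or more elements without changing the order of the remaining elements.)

Track the best alternating length ending on an up-step vs a down-step at each position: up/down = 1/1, 1/2, 1/2, 3/2, 1/4, 5/2.
The maximum over both is 5; one such subsequence is 12, 2, 7, -1, 11.

5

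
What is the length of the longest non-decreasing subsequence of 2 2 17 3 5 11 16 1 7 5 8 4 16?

Scanning left to right, the best length ending at each element is: 2→1, 2→2, 17→3, 3→3, 5→4, 11→5, 16→6, 1→1, 7→5, 5→5, 8→6, 4→4, 16→7.
So the longest non-decreasing subsequence has length 7, e.g. 2, 2, 3, 5, 11, 16, 16.

7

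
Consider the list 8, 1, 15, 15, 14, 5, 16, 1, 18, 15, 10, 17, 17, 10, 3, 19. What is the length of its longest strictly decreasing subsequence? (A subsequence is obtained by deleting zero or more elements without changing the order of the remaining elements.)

4

Let dp[i] be the longest decreasing subsequence ending at position i. Then dp = [1, 2, 1, 1, 2, 3, 1, 4, 1, 2, 3, 2, 2, 3, 4, 1].
The maximum is 4; one witness is 15, 14, 5, 1 at positions 3,5,6,8.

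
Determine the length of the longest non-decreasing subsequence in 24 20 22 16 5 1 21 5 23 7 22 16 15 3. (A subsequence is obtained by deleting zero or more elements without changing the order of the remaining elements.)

Let dp[i] be the longest non-decreasing subsequence ending at position i. Then dp = [1, 1, 2, 1, 1, 1, 2, 2, 3, 3, 4, 4, 4, 2].
The maximum is 4; one witness is 5, 5, 7, 22 at positions 5,8,10,11.

4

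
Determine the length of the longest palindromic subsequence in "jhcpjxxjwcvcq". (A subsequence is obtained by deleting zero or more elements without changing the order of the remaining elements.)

One longest palindromic subsequence is cjxxjc (positions 3,5,6,7,8,12); it reads the same forward and backward, and the interval DP gives dp[1][13] = 6.

6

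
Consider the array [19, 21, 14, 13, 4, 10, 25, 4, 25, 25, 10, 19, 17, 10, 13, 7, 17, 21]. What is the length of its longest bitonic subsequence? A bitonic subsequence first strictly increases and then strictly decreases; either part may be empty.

7

One longest bitonic subsequence is 19, 21, 25, 19, 17, 13, 7 (positions 1,2,7,12,13,15,16): it rises to 25 then falls. Length 7 is optimal.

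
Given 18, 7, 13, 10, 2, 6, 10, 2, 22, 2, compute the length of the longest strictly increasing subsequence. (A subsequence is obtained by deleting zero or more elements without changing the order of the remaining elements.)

4

One longest increasing subsequence is 2, 6, 10, 22 (positions 5,6,7,9), of length 4; no longer one exists.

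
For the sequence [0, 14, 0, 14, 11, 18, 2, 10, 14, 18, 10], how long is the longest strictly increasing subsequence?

Let dp[i] be the longest increasing subsequence ending at position i. Then dp = [1, 2, 1, 2, 2, 3, 2, 3, 4, 5, 3].
The maximum is 5; one witness is 0, 2, 10, 14, 18 at positions 1,7,8,9,10.

5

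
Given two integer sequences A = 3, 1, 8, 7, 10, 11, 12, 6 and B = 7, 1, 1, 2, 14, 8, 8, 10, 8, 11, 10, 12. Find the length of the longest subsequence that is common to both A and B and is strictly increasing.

For each value that appears in both, track the longest common increasing run ending there.
The best achievable length is 5; one witness is 1, 8, 10, 11, 12 (A-positions 2,3,5,6,7, B-positions 2,6,8,10,12).

5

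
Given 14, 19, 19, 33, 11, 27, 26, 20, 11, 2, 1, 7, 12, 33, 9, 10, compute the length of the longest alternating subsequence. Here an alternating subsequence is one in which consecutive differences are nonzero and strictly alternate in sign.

A longest alternating subsequence is 14, 19, 11, 27, 11, 12, 9, 10 (positions 1,2,5,6,9,13,15,16); its 7 consecutive differences strictly alternate in sign, and length 8 is optimal.

8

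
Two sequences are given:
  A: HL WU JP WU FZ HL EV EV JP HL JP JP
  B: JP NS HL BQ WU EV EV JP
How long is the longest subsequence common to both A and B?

5

A longest common subsequence is HL, WU, EV, EV, JP (length 5); the LCS DP confirms no longer common subsequence exists.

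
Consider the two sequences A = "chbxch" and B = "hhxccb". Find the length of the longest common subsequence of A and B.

3

A longest common subsequence is hxc (length 3); the LCS DP confirms no longer common subsequence exists.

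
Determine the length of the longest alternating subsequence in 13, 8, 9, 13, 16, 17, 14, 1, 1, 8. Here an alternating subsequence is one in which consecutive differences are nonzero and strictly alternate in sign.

5

Track the best alternating length ending on an up-step vs a down-step at each position: up/down = 1/1, 1/2, 3/2, 3/1, 3/1, 3/1, 3/4, 1/4, 1/4, 5/4.
The maximum over both is 5; one such subsequence is 13, 8, 9, 1, 8.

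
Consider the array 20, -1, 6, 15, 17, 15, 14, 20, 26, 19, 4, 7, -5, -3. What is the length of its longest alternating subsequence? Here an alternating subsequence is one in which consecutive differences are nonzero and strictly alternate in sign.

9

Track the best alternating length ending on an up-step vs a down-step at each position: up/down = 1/1, 1/2, 3/2, 3/2, 3/2, 3/4, 3/4, 5/1, 5/1, 5/6, 3/6, 7/6, 1/8, 9/8.
The maximum over both is 9; one such subsequence is 20, -1, 17, 15, 20, 4, 7, -5, -3.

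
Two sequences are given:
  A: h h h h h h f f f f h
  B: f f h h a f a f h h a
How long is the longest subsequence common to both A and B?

5

A longest common subsequence is hhffh (length 5); the LCS DP confirms no longer common subsequence exists.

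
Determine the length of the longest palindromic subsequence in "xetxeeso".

3

One longest palindromic subsequence is eee (positions 2,5,6); it reads the same forward and backward, and the interval DP gives dp[1][8] = 3.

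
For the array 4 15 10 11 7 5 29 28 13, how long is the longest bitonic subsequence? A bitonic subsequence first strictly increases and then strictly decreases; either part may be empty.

Let inc[i] be the LIS ending at i and dec[i] the longest strictly decreasing subsequence starting at i. inc = [1, 2, 2, 3, 2, 2, 4, 4, 4], dec = [1, 4, 3, 3, 2, 1, 3, 2, 1].
max_i inc[i]+dec[i]−1 = 6, with one witness 4, 10, 11, 29, 28, 13.

6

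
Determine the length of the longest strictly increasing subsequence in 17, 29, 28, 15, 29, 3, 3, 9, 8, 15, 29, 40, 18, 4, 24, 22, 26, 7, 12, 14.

6

One longest increasing subsequence is 3, 9, 15, 18, 24, 26 (positions 6,8,10,13,15,17), of length 6; no longer one exists.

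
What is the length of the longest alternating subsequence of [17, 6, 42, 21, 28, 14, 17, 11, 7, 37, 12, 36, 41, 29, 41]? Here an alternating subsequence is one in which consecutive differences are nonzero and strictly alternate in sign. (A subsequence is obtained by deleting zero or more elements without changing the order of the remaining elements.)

Track the best alternating length ending on an up-step vs a down-step at each position: up/down = 1/1, 1/2, 3/1, 3/4, 5/4, 3/6, 7/6, 3/8, 3/8, 9/4, 9/10, 11/10, 11/4, 11/12, 13/4.
The maximum over both is 13; one such subsequence is 17, 6, 42, 21, 28, 14, 17, 11, 37, 12, 36, 29, 41.

13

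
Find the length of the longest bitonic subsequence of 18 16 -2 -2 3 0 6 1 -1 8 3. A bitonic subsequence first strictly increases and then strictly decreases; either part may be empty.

5

One longest bitonic subsequence is 18, 16, 6, 1, -1 (positions 1,2,7,8,9): it rises to 18 then falls. Length 5 is optimal.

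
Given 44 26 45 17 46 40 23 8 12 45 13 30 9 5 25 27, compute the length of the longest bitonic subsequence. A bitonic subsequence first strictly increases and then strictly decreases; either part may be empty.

8

One longest bitonic subsequence is 44, 45, 46, 40, 23, 13, 9, 5 (positions 1,3,5,6,7,11,13,14): it rises to 46 then falls. Length 8 is optimal.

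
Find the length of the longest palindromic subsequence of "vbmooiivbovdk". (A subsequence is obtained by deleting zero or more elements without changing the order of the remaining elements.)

6

One longest palindromic subsequence is voiiov (positions 1,4,6,7,10,11); it reads the same forward and backward, and the interval DP gives dp[1][13] = 6.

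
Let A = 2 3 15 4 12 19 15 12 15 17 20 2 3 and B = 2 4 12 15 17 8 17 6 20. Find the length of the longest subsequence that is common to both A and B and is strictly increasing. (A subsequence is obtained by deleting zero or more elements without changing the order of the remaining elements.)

6

A longest common strictly increasing subsequence is 2, 4, 12, 15, 17, 20 (length 6); it appears in order in both A and B, and no longer such subsequence exists.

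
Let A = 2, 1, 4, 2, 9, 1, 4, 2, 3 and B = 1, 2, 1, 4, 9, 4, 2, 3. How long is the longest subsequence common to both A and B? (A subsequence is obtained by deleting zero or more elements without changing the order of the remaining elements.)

Backtracking the LCS table gives one alignment: 2 (A1,B2) → 1 (A2,B3) → 4 (A3,B4) → 9 (A5,B5) → 4 (A7,B6) → 2 (A8,B7) → 3 (A9,B8).
So the longest common subsequence has length 7.

7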